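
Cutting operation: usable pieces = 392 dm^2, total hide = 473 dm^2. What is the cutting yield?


82.9%

Yield = usable / total x 100
Yield = 392 / 473 x 100 = 82.9%


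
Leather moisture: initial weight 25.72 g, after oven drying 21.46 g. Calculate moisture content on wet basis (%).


Moisture = 25.72 - 21.46 = 4.26 g
MC = 4.26 / 25.72 x 100 = 16.6%


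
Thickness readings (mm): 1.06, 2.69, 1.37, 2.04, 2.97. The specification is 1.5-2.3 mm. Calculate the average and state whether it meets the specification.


Sum = 10.13
Average = 10.13 / 5 = 2.03 mm
Specification range: 1.5 to 2.3 mm
Within spec: Yes


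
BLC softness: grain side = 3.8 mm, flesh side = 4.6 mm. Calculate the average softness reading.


Average = (3.8 + 4.6) / 2
Average = 4.20 mm


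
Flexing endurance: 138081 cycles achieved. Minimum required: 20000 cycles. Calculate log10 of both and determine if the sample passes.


Achieved: log10 = 5.14
Required: log10 = 4.30
Passes: Yes

log10(138081) = 5.14
log10(20000) = 4.30
Passes: Yes


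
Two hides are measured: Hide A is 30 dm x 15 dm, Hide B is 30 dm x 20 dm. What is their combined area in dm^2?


1050 dm^2


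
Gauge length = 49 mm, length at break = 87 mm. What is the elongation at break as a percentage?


Extension = 87 - 49 = 38 mm
Elongation = 38 / 49 x 100 = 77.6%


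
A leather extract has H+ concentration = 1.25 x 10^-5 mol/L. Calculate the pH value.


pH = 4.90

pH = -log10[H+]
pH = -log10(1.25 x 10^-5) = 4.90


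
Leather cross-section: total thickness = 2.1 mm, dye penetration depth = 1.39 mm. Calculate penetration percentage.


66.2%

Penetration% = 1.39 / 2.1 x 100
Penetration = 66.2%


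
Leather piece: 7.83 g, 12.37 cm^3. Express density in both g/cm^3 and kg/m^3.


0.633 g/cm^3
633 kg/m^3


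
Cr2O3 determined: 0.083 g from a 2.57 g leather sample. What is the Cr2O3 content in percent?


Cr2O3% = 0.083 / 2.57 x 100
Cr2O3% = 3.23%


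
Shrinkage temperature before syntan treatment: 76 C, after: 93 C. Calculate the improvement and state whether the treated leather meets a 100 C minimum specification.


Improvement = 93 - 76 = 17 C
Spec check: 93 C >= 100 C? No


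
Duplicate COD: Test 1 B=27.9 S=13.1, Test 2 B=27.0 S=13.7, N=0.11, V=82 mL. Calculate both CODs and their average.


COD1 = 158.8 mg/L
COD2 = 142.7 mg/L
Average = 150.8 mg/L

COD1 = (27.9 - 13.1) x 0.11 x 8000 / 82 = 158.8 mg/L
COD2 = (27.0 - 13.7) x 0.11 x 8000 / 82 = 142.7 mg/L
Average = (158.8 + 142.7) / 2 = 150.8 mg/L


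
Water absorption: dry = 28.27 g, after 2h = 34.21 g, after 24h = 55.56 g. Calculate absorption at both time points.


2h absorption = 21.0%
24h absorption = 96.5%

WA (2h) = (34.21 - 28.27) / 28.27 x 100 = 21.0%
WA (24h) = (55.56 - 28.27) / 28.27 x 100 = 96.5%


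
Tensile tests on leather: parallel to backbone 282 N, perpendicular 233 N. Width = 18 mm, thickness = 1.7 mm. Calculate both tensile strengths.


Area = 18 x 1.7 = 30.6 mm^2
TS (parallel) = 282 / 30.6 = 9.22 N/mm^2
TS (perpendicular) = 233 / 30.6 = 7.61 N/mm^2


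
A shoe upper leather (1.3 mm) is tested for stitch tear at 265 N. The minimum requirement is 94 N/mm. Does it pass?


STS = 265 / 1.3 = 203.8 N/mm
Minimum required: 94 N/mm
Passes: Yes


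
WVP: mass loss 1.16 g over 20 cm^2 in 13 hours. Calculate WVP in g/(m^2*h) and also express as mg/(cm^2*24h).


WVP = 1.16 / (20 x 13) x 10000 = 44.62 g/(m^2*h)
Mass loss in mg = 1.16 x 1000 = 1160 mg
Per cm^2 per 24h in mg: 1160 x 24 / (20 x 13) = 27840 / 260 = 107.08 mg/(cm^2*24h)


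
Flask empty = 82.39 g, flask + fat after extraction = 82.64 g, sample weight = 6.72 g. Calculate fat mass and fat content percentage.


Fat mass = 0.25 g
Fat content = 3.7%


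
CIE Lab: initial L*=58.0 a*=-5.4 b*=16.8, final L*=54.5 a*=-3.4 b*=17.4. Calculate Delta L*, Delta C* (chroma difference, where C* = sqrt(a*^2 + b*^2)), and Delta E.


Delta L* = 54.5 - 58.0 = -3.5
C1* = sqrt((-5.4)^2 + (16.8)^2) = 17.647
C2* = sqrt((-3.4)^2 + (17.4)^2) = 17.729
Delta C* = 17.729 - 17.647 = 0.08
Delta E = sqrt((-3.5)^2 + (2.0)^2 + (0.6)^2) = 4.08


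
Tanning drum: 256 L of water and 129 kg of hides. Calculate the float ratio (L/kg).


Float ratio = water / hide weight
Ratio = 256 / 129 = 2.0


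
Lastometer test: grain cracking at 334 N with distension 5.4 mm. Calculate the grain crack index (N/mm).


Grain crack index = force / distension
Index = 334 / 5.4 = 61.9 N/mm


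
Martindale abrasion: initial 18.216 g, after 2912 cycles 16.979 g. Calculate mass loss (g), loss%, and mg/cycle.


Loss = 18.216 - 16.979 = 1.237 g
Loss% = 1.237 / 18.216 x 100 = 6.79%
Rate = 1.237 / 2912 x 1000 = 0.425 mg/cycle


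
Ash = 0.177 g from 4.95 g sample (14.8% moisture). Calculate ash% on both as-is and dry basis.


As-is ash% = 0.177 / 4.95 x 100 = 3.58%
Dry mass = 4.95 x (100 - 14.8) / 100 = 4.2174 g
Dry-basis ash% = 0.177 / 4.2174 x 100 = 4.20%


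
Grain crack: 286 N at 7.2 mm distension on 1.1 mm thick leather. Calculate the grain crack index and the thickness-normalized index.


Crack index = 286 / 7.2 = 39.7 N/mm
Normalized = 39.7 / 1.1 = 36.1 N/mm per mm


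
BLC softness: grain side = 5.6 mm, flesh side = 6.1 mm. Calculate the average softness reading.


5.85 mm

Average = (5.6 + 6.1) / 2
Average = 5.85 mm


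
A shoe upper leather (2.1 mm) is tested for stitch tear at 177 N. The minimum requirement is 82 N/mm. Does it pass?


STS = 84.3 N/mm
Passes: Yes

STS = 177 / 2.1 = 84.3 N/mm
Minimum required: 82 N/mm
Passes: Yes


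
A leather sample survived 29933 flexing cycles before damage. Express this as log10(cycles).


log10(29933) = 4.48


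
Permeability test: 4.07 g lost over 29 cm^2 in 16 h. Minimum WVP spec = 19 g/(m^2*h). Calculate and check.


WVP = 4.07 / (29 x 16) x 10000 = 87.72 g/(m^2*h)
Minimum: 19 g/(m^2*h)
Meets spec: Yes


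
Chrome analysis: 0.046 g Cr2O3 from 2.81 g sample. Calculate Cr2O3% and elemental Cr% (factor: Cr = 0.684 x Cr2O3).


Cr2O3% = 0.046 / 2.81 x 100 = 1.64%
Cr% = 1.64 x 0.684 = 1.12%


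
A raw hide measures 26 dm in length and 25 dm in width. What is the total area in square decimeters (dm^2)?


650 dm^2

Area = length x width
Area = 26 x 25 = 650 dm^2


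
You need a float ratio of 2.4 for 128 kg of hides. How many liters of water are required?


307.2 L

Water = hide weight x target ratio
Water = 128 x 2.4 = 307.2 L


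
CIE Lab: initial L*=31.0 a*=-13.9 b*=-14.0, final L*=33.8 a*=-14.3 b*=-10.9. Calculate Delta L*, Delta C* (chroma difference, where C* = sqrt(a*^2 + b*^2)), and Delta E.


Delta L* = 33.8 - 31.0 = 2.8
C1* = sqrt((-13.9)^2 + (-14.0)^2) = 19.728
C2* = sqrt((-14.3)^2 + (-10.9)^2) = 17.981
Delta C* = 17.981 - 19.728 = -1.75
Delta E = sqrt((2.8)^2 + (-0.4)^2 + (3.1)^2) = 4.20


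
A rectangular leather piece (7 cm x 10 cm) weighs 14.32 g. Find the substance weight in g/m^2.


2045.7 g/m^2

Area = 7 x 10 = 70 cm^2
SW = 14.32 / 70 x 10000 = 2045.7 g/m^2


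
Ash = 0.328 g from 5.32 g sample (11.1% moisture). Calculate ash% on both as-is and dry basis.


As-is ash% = 0.328 / 5.32 x 100 = 6.17%
Dry mass = 5.32 x (100 - 11.1) / 100 = 4.72948 g
Dry-basis ash% = 0.328 / 4.72948 x 100 = 6.94%


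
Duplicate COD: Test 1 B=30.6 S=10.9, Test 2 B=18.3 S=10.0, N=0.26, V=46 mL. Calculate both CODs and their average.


COD1 = (30.6 - 10.9) x 0.26 x 8000 / 46 = 890.8 mg/L
COD2 = (18.3 - 10.0) x 0.26 x 8000 / 46 = 375.3 mg/L
Average = (890.8 + 375.3) / 2 = 633.1 mg/L


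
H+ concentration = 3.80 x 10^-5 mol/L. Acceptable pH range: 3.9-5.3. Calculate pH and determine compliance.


pH = -log10(3.80 x 10^-5) = 4.42
Range: 3.9 to 5.3
Compliant: Yes


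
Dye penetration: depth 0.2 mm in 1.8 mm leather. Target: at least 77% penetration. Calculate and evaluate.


Penetration = 11.1%
Meets target: No

Penetration = 0.2 / 1.8 x 100 = 11.1%
Target: 77%
Meets target: No


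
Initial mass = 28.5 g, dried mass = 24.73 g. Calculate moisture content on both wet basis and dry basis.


Wet basis = 13.2%
Dry basis = 15.2%

Moisture lost = 28.5 - 24.73 = 3.77 g
Wet basis MC = 3.77 / 28.5 x 100 = 13.2%
Dry basis MC = 3.77 / 24.73 x 100 = 15.2%


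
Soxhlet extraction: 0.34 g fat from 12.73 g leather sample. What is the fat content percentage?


2.7%

Fat content = 0.34 / 12.73 x 100
Fat = 2.7%


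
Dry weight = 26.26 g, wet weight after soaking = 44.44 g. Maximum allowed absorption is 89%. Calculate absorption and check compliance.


WA = (44.44 - 26.26) / 26.26 x 100 = 69.2%
Maximum allowed: 89%
Compliant: Yes


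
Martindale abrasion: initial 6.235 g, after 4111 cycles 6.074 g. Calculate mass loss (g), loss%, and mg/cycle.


Mass loss = 0.161 g
Loss = 2.58%
Rate = 0.039 mg/cycle

Loss = 6.235 - 6.074 = 0.161 g
Loss% = 0.161 / 6.235 x 100 = 2.58%
Rate = 0.161 / 4111 x 1000 = 0.039 mg/cycle


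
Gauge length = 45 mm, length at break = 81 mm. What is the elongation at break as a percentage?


Extension = 81 - 45 = 36 mm
Elongation = 36 / 45 x 100 = 80.0%


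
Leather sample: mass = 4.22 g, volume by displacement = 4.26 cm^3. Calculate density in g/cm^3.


Density = mass / volume
Density = 4.22 / 4.26 = 0.991 g/cm^3


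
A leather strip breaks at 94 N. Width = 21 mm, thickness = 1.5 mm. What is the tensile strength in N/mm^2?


2.98 N/mm^2

Cross-sectional area = 21 x 1.5 = 31.5 mm^2
Tensile strength = 94 / 31.5 = 2.98 N/mm^2


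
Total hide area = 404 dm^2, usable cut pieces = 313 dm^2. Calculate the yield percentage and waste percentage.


Yield = 313 / 404 x 100 = 77.5%
Waste = 404 - 313 = 91 dm^2
Waste% = 100 - 77.5 = 22.5%


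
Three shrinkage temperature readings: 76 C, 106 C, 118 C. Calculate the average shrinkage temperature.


Average = (76 + 106 + 118) / 3
Average = 300 / 3 = 100.0 C


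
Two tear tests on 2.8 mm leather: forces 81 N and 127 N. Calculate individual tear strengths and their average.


Tear 1 = 81 / 2.8 = 28.9 N/mm
Tear 2 = 127 / 2.8 = 45.4 N/mm
Average = (28.9 + 45.4) / 2 = 37.2 N/mm


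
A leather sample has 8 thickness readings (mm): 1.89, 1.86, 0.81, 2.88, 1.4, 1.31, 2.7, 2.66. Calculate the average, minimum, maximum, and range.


Sum = 15.51
Average = 15.51 / 8 = 1.94 mm
Minimum = 0.81 mm
Maximum = 2.88 mm
Range = 2.88 - 0.81 = 2.07 mm


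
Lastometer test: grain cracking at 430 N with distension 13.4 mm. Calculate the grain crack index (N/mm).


Grain crack index = force / distension
Index = 430 / 13.4 = 32.1 N/mm


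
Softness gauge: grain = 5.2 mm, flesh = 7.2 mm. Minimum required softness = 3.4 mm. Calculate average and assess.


Average softness = 6.20 mm
Meets requirement: Yes

Average = (5.2 + 7.2) / 2 = 6.20 mm
Minimum = 3.4 mm
Meets requirement: Yes


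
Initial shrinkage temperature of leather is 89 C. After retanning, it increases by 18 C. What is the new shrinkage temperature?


New Ts = 89 + 18 = 107 C


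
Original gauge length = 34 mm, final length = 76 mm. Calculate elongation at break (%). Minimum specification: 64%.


Elongation = 123.5%
Meets spec: Yes

Extension = 76 - 34 = 42 mm
Elongation = 42 / 34 x 100 = 123.5%
Minimum required: 64%
Meets specification: Yes


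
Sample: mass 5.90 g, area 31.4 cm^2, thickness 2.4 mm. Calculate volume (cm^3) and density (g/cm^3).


Volume = 7.536 cm^3
Density = 0.783 g/cm^3

Thickness in cm = 2.4 / 10 = 0.24 cm
Volume = 31.4 x 0.24 = 7.536 cm^3
Density = 5.90 / 7.536 = 0.783 g/cm^3


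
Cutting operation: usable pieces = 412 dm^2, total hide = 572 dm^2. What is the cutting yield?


72.0%


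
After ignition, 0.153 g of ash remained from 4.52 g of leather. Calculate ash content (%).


3.38%


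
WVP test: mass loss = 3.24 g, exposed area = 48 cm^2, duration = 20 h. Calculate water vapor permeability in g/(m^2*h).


33.75 g/(m^2*h)


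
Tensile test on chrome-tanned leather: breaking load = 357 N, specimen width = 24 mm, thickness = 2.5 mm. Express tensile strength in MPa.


Cross-section = 24 x 2.5 = 60.0 mm^2
TS = 357 / 60.0 = 5.95 MPa
(1 N/mm^2 = 1 MPa)


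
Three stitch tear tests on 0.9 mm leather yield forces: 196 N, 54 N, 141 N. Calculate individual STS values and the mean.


STS1 = 217.8 N/mm
STS2 = 60.0 N/mm
STS3 = 156.7 N/mm
Mean = 144.8 N/mm


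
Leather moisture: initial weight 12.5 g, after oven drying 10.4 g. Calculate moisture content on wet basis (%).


16.8%

Moisture = 12.5 - 10.4 = 2.10 g
MC = 2.10 / 12.5 x 100 = 16.8%


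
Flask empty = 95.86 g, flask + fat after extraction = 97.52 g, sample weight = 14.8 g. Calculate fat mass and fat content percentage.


Fat mass = 1.66 g
Fat content = 11.2%

Fat mass = 97.52 - 95.86 = 1.66 g
Fat% = 1.66 / 14.8 x 100 = 11.2%


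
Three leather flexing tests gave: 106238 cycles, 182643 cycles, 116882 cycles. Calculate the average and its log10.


Average = 135254 cycles
log10 = 5.13

Average = (106238 + 182643 + 116882) / 3 = 135254 cycles
log10(135254) = 5.13


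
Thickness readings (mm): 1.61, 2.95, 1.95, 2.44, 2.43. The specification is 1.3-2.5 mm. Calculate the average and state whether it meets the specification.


Average = 2.28 mm
Within specification: Yes

Sum = 11.38
Average = 11.38 / 5 = 2.28 mm
Specification range: 1.3 to 2.5 mm
Within spec: Yes


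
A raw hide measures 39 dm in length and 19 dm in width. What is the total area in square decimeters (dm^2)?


Area = length x width
Area = 39 x 19 = 741 dm^2


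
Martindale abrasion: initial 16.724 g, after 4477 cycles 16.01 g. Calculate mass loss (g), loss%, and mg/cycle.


Loss = 16.724 - 16.01 = 0.714 g
Loss% = 0.714 / 16.724 x 100 = 4.27%
Rate = 0.714 / 4477 x 1000 = 0.159 mg/cycle


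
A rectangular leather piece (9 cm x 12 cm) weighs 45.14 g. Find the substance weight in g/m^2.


4179.6 g/m^2


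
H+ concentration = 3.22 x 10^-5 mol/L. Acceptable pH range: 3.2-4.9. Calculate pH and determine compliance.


pH = -log10(3.22 x 10^-5) = 4.49
Range: 3.2 to 4.9
Compliant: Yes


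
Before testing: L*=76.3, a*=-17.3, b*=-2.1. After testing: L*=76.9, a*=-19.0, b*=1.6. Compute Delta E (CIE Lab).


dL = 76.9 - 76.3 = 0.6
da = -19.0 - (-17.3) = -1.7
db = 1.6 - (-2.1) = 3.7
dE = sqrt((0.6)^2 + (-1.7)^2 + (3.7)^2) = 4.12


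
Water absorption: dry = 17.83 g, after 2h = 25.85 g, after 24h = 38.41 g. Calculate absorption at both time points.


WA (2h) = (25.85 - 17.83) / 17.83 x 100 = 45.0%
WA (24h) = (38.41 - 17.83) / 17.83 x 100 = 115.4%


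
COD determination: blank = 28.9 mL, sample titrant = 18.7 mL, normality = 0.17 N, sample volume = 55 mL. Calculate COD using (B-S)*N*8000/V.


COD = (28.9 - 18.7) x 0.17 x 8000 / 55
COD = 10.2 x 0.17 x 8000 / 55
COD = 252.2 mg/L


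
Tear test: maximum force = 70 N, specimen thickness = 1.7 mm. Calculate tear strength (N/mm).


Tear strength = force / thickness
Tear = 70 / 1.7 = 41.2 N/mm


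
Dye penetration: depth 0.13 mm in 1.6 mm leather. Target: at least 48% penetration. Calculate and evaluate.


Penetration = 8.1%
Meets target: No

Penetration = 0.13 / 1.6 x 100 = 8.1%
Target: 48%
Meets target: No


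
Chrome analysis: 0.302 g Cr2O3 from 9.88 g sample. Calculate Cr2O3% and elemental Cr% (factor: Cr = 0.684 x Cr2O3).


Cr2O3% = 0.302 / 9.88 x 100 = 3.06%
Cr% = 3.06 x 0.684 = 2.09%


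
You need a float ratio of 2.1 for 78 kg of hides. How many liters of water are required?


Water = hide weight x target ratio
Water = 78 x 2.1 = 163.8 L


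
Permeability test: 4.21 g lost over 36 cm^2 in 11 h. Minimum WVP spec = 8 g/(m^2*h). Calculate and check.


WVP = 4.21 / (36 x 11) x 10000 = 106.31 g/(m^2*h)
Minimum: 8 g/(m^2*h)
Meets spec: Yes


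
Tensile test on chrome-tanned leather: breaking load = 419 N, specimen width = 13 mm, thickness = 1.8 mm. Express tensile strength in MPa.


Cross-section = 13 x 1.8 = 23.4 mm^2
TS = 419 / 23.4 = 17.91 MPa
(1 N/mm^2 = 1 MPa)


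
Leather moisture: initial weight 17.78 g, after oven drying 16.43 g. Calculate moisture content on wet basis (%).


7.6%

Moisture = 17.78 - 16.43 = 1.35 g
MC = 1.35 / 17.78 x 100 = 7.6%


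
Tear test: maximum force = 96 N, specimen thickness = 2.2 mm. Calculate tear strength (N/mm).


Tear strength = force / thickness
Tear = 96 / 2.2 = 43.6 N/mm


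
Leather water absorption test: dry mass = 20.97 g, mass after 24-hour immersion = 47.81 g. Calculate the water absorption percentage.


128.0%


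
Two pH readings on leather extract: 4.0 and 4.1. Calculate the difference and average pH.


Difference = |4.0 - 4.1| = 0.1
Average = (4.0 + 4.1) / 2 = 4.05


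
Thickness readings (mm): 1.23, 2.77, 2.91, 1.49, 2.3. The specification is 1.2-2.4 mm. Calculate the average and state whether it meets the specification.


Average = 2.14 mm
Within specification: Yes


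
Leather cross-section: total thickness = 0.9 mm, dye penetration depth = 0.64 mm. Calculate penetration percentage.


71.1%


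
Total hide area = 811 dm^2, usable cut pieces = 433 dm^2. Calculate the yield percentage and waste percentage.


Yield = 433 / 811 x 100 = 53.4%
Waste = 811 - 433 = 378 dm^2
Waste% = 100 - 53.4 = 46.6%


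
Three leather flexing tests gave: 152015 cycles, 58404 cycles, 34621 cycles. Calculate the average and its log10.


Average = (152015 + 58404 + 34621) / 3 = 81680 cycles
log10(81680) = 4.91


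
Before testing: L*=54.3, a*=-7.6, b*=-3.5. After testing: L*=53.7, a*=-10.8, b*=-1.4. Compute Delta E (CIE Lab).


Delta E = 3.87


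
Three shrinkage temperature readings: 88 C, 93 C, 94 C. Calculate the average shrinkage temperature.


Average = (88 + 93 + 94) / 3
Average = 275 / 3 = 91.7 C


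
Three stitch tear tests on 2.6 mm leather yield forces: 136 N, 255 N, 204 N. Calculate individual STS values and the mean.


STS1 = 136 / 2.6 = 52.3 N/mm
STS2 = 255 / 2.6 = 98.1 N/mm
STS3 = 204 / 2.6 = 78.5 N/mm
Mean = (52.3 + 98.1 + 78.5) / 3 = 76.3 N/mm


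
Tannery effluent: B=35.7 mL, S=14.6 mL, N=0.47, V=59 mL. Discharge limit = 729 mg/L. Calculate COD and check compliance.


COD = (35.7 - 14.6) x 0.47 x 8000 / 59 = 1344.7 mg/L
Limit: 729 mg/L
Compliant: No


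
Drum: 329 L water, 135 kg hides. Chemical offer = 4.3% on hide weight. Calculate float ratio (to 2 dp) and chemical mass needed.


Float ratio = 2.44
Chemical needed = 5.805 kg

Float ratio = 329 / 135 = 2.44
Chemical = 135 x 4.3 / 100 = 5.805 kg


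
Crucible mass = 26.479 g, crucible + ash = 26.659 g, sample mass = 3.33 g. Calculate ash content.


Ash mass = 26.659 - 26.479 = 0.180 g
Ash% = 0.180 / 3.33 x 100 = 5.41%


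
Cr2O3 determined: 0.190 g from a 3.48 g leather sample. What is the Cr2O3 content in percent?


Cr2O3% = 0.190 / 3.48 x 100
Cr2O3% = 5.46%


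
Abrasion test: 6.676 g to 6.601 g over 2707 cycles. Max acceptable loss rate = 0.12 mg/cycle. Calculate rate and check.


Loss = 6.676 - 6.601 = 0.075 g
Rate = 0.075 g / 2707 cycles x 1000 = 0.028 mg/cycle
Max = 0.12 mg/cycle
Passes: Yes


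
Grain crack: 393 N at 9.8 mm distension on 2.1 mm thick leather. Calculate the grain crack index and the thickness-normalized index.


Crack index = 40.1 N/mm
Normalized index = 19.1 N/mm per mm


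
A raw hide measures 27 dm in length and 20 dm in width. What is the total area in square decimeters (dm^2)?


Area = length x width
Area = 27 x 20 = 540 dm^2


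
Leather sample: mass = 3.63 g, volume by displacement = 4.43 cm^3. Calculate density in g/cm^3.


Density = mass / volume
Density = 3.63 / 4.43 = 0.819 g/cm^3


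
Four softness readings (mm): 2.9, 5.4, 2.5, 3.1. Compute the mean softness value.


3.48 mm

Sum = 2.9 + 5.4 + 2.5 + 3.1
Mean = 13.9 / 4 = 3.48 mm


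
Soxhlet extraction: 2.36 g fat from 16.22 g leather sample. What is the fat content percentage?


Fat content = 2.36 / 16.22 x 100
Fat = 14.5%


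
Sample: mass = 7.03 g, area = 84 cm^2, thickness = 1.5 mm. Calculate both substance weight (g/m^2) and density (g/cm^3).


SW = 7.03 / 84 x 10000 = 836.9 g/m^2
Volume = 84 x 1.5 / 10 = 12.60 cm^3
Density = 7.03 / 12.60 = 0.558 g/cm^3


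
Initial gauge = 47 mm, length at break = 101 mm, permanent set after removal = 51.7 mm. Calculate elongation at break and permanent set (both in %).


Elongation at break = (101 - 47) / 47 x 100 = 114.9%
Permanent set = (51.7 - 47) / 47 x 100 = 10.0%


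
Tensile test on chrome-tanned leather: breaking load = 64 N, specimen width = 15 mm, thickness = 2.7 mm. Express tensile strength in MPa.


1.58 MPa


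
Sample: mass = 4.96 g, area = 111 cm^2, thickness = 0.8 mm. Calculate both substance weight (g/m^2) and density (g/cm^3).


Substance weight = 446.8 g/m^2
Density = 0.559 g/cm^3


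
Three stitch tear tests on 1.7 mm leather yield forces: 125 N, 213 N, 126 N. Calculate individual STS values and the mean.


STS1 = 73.5 N/mm
STS2 = 125.3 N/mm
STS3 = 74.1 N/mm
Mean = 91.0 N/mm

STS1 = 125 / 1.7 = 73.5 N/mm
STS2 = 213 / 1.7 = 125.3 N/mm
STS3 = 126 / 1.7 = 74.1 N/mm
Mean = (73.5 + 125.3 + 74.1) / 3 = 91.0 N/mm


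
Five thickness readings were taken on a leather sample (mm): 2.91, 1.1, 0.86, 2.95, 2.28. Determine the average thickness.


2.02 mm

Sum = 2.91 + 1.1 + 0.86 + 2.95 + 2.28 = 10.10
Average = 10.10 / 5 = 2.02 mm


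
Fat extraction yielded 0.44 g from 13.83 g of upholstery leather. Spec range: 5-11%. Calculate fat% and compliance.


Fat% = 0.44 / 13.83 x 100 = 3.2%
Spec range: 5-11%
Compliant: No


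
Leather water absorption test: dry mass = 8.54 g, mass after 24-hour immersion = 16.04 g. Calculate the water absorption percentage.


87.8%


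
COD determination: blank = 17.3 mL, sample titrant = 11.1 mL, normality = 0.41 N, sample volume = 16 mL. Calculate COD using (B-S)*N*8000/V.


1271.0 mg/L


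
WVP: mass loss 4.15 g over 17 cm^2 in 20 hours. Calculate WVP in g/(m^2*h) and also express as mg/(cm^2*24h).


WVP = 4.15 / (17 x 20) x 10000 = 122.06 g/(m^2*h)
Mass loss in mg = 4.15 x 1000 = 4150 mg
Per cm^2 per 24h in mg: 4150 x 24 / (17 x 20) = 99600 / 340 = 292.94 mg/(cm^2*24h)


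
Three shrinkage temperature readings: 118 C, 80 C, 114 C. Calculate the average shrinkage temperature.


Average = (118 + 80 + 114) / 3
Average = 312 / 3 = 104.0 C


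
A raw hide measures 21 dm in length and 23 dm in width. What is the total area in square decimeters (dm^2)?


Area = length x width
Area = 21 x 23 = 483 dm^2


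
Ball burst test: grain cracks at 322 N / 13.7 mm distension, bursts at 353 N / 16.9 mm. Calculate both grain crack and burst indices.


Crack index = 23.5 N/mm
Burst index = 20.9 N/mm


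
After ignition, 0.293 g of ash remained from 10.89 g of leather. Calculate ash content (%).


Ash% = 0.293 / 10.89 x 100
Ash% = 2.69%


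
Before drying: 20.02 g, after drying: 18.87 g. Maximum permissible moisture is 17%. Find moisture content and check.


Moisture content = 5.7%
Acceptable: Yes

MC = (20.02 - 18.87) / 20.02 x 100 = 5.7%
Maximum: 17%
Acceptable: Yes


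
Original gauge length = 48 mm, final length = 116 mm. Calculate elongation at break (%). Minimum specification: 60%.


Extension = 116 - 48 = 68 mm
Elongation = 68 / 48 x 100 = 141.7%
Minimum required: 60%
Meets specification: Yes


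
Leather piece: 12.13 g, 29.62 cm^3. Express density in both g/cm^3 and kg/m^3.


0.410 g/cm^3
410 kg/m^3

Density = 12.13 / 29.62 = 0.410 g/cm^3
Convert: 0.410 x 1000 = 410 kg/m^3


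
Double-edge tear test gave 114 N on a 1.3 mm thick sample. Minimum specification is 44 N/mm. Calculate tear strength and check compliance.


Tear strength = 114 / 1.3 = 87.7 N/mm
Required minimum = 44 N/mm
Compliant: Yes


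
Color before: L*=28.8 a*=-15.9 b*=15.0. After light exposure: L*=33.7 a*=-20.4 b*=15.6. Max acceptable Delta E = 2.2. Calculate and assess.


Delta E = 6.68
Passes: No


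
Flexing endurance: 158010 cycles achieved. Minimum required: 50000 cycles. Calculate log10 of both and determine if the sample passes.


log10(158010) = 5.20
log10(50000) = 4.70
Passes: Yes


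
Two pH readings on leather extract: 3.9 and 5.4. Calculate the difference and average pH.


Difference = 1.5
Average pH = 4.65

Difference = |3.9 - 5.4| = 1.5
Average = (3.9 + 5.4) / 2 = 4.65


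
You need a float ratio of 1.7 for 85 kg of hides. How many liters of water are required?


144.5 L

Water = hide weight x target ratio
Water = 85 x 1.7 = 144.5 L


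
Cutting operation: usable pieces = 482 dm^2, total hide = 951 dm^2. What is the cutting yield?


Yield = usable / total x 100
Yield = 482 / 951 x 100 = 50.7%


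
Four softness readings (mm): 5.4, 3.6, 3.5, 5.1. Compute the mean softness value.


4.40 mm


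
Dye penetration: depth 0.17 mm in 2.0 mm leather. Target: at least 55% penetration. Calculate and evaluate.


Penetration = 8.5%
Meets target: No

Penetration = 0.17 / 2.0 x 100 = 8.5%
Target: 55%
Meets target: No


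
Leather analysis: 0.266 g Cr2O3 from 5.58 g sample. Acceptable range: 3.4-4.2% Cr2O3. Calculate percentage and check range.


Cr2O3 = 4.77%
Within range: No


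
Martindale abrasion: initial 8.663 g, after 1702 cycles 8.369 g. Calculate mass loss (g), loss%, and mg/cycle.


Loss = 8.663 - 8.369 = 0.294 g
Loss% = 0.294 / 8.663 x 100 = 3.39%
Rate = 0.294 / 1702 x 1000 = 0.173 mg/cycle


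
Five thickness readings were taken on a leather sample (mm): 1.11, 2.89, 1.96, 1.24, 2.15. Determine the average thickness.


Sum = 1.11 + 2.89 + 1.96 + 1.24 + 2.15 = 9.35
Average = 9.35 / 5 = 1.87 mm


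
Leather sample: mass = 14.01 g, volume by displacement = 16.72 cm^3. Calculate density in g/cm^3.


0.838 g/cm^3


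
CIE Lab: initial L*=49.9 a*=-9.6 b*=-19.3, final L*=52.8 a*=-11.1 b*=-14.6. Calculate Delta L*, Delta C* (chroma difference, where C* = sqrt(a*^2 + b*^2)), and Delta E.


Delta L* = 2.9
Delta C* = -3.22
Delta E = 5.72

Delta L* = 52.8 - 49.9 = 2.9
C1* = sqrt((-9.6)^2 + (-19.3)^2) = 21.556
C2* = sqrt((-11.1)^2 + (-14.6)^2) = 18.340
Delta C* = 18.340 - 21.556 = -3.22
Delta E = sqrt((2.9)^2 + (-1.5)^2 + (4.7)^2) = 5.72


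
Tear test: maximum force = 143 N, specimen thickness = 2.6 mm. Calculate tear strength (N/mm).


55.0 N/mm

Tear strength = force / thickness
Tear = 143 / 2.6 = 55.0 N/mm


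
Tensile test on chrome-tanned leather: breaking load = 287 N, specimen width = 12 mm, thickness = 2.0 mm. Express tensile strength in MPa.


Cross-section = 12 x 2.0 = 24.0 mm^2
TS = 287 / 24.0 = 11.96 MPa
(1 N/mm^2 = 1 MPa)


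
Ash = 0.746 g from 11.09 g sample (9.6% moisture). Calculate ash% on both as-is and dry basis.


As-is ash = 6.73%
Dry-basis ash = 7.44%


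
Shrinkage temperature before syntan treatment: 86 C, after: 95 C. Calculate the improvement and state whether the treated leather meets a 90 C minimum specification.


Improvement = 9 C
Meets 90 C spec: Yes

Improvement = 95 - 86 = 9 C
Spec check: 95 C >= 90 C? Yes


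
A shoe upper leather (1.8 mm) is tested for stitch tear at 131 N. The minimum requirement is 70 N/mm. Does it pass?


STS = 72.8 N/mm
Passes: Yes


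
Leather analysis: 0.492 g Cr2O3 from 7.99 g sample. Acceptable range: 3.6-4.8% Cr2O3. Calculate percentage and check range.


Cr2O3% = 0.492 / 7.99 x 100 = 6.16%
Acceptable range: 3.6 to 4.8%
Within range: No


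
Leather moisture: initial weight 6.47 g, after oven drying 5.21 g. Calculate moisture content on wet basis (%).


19.5%

Moisture = 6.47 - 5.21 = 1.26 g
MC = 1.26 / 6.47 x 100 = 19.5%


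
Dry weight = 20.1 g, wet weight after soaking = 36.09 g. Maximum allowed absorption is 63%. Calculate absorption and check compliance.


WA = (36.09 - 20.1) / 20.1 x 100 = 79.6%
Maximum allowed: 63%
Compliant: No


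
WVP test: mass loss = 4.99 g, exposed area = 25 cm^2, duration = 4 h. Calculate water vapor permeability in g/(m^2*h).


WVP = mass_loss / (area x time) x 10000
WVP = 4.99 / (25 x 4) x 10000
WVP = 4.99 / 100 x 10000 = 499.00 g/(m^2*h)


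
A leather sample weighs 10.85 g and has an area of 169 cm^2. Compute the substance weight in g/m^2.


Substance weight = mass / area x 10000
SW = 10.85 / 169 x 10000
SW = 642.0 g/m^2


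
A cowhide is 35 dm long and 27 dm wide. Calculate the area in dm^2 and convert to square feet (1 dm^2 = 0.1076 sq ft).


945 dm^2
101.68 sq ft

Area = 35 x 27 = 945 dm^2
Conversion: 945 x 0.1076 = 101.68 sq ft


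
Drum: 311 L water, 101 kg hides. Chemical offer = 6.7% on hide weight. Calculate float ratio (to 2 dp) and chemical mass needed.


Float ratio = 311 / 101 = 3.08
Chemical = 101 x 6.7 / 100 = 6.767 kg


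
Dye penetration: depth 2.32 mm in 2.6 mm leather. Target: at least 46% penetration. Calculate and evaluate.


Penetration = 89.2%
Meets target: Yes


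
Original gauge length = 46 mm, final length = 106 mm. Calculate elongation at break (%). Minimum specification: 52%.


Elongation = 130.4%
Meets spec: Yes


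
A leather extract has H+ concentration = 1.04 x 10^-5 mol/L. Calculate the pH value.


pH = 4.98

pH = -log10[H+]
pH = -log10(1.04 x 10^-5) = 4.98


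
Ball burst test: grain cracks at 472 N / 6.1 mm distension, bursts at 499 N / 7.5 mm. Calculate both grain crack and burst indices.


Crack index = 77.4 N/mm
Burst index = 66.5 N/mm

Crack index = 472 / 6.1 = 77.4 N/mm
Burst index = 499 / 7.5 = 66.5 N/mm


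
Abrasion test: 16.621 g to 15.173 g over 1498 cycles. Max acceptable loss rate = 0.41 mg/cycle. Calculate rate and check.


Loss = 16.621 - 15.173 = 1.448 g
Rate = 1.448 g / 1498 cycles x 1000 = 0.967 mg/cycle
Max = 0.41 mg/cycle
Passes: No


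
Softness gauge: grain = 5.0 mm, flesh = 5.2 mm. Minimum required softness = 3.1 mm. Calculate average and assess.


Average softness = 5.10 mm
Meets requirement: Yes


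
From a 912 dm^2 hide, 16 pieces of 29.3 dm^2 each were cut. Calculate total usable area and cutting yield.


Total usable = 16 x 29.3 = 468.8 dm^2
Yield = 468.8 / 912 x 100 = 51.4%


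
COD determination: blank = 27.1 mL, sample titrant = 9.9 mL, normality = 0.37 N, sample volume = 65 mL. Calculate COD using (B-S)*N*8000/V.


783.3 mg/L


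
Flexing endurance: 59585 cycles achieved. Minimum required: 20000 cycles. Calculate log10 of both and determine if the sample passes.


log10(59585) = 4.78
log10(20000) = 4.30
Passes: Yes


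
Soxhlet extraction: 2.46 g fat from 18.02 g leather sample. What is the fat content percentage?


13.7%

Fat content = 2.46 / 18.02 x 100
Fat = 13.7%


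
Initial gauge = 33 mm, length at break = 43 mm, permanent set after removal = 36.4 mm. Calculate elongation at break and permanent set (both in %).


Elongation at break = (43 - 33) / 33 x 100 = 30.3%
Permanent set = (36.4 - 33) / 33 x 100 = 10.3%


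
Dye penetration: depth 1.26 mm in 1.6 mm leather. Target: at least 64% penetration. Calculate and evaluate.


Penetration = 78.8%
Meets target: Yes


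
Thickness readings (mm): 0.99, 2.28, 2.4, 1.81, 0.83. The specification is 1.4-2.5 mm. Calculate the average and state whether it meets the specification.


Average = 1.66 mm
Within specification: Yes

Sum = 8.31
Average = 8.31 / 5 = 1.66 mm
Specification range: 1.4 to 2.5 mm
Within spec: Yes


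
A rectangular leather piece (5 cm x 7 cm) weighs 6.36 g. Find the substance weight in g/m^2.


Area = 5 x 7 = 35 cm^2
SW = 6.36 / 35 x 10000 = 1817.1 g/m^2


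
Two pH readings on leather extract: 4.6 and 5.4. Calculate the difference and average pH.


Difference = 0.8
Average pH = 5.00


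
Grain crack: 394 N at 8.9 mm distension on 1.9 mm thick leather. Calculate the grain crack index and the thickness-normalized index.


Crack index = 44.3 N/mm
Normalized index = 23.3 N/mm per mm

Crack index = 394 / 8.9 = 44.3 N/mm
Normalized = 44.3 / 1.9 = 23.3 N/mm per mm


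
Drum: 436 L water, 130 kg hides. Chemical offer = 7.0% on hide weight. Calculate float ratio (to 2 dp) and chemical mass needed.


Float ratio = 3.35
Chemical needed = 9.1 kg


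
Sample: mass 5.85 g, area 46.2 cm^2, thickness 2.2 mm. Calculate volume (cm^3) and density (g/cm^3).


Thickness in cm = 2.2 / 10 = 0.22 cm
Volume = 46.2 x 0.22 = 10.164 cm^3
Density = 5.85 / 10.164 = 0.576 g/cm^3


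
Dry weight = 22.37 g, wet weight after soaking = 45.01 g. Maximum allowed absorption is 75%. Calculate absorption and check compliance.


Absorption = 101.2%
Compliant: No

WA = (45.01 - 22.37) / 22.37 x 100 = 101.2%
Maximum allowed: 75%
Compliant: No


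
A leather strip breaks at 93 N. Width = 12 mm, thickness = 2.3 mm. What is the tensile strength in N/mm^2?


3.37 N/mm^2


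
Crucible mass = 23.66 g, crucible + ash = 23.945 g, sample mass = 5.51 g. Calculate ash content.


Ash mass = 0.285 g
Ash content = 5.17%


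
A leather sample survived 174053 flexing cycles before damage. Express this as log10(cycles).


5.24

log10(174053) = 5.24


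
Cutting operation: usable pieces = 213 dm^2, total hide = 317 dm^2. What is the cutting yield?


Yield = usable / total x 100
Yield = 213 / 317 x 100 = 67.2%


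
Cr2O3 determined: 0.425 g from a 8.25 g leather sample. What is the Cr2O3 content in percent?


Cr2O3% = 0.425 / 8.25 x 100
Cr2O3% = 5.15%


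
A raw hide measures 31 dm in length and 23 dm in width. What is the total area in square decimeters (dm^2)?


Area = length x width
Area = 31 x 23 = 713 dm^2


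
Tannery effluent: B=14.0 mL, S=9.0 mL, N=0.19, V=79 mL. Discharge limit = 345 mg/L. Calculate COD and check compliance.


COD = 96.2 mg/L
Compliant: Yes

COD = (14.0 - 9.0) x 0.19 x 8000 / 79 = 96.2 mg/L
Limit: 345 mg/L
Compliant: Yes


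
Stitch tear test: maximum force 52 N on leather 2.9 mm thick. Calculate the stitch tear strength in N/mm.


Stitch tear strength = force / thickness
STS = 52 / 2.9 = 17.9 N/mm


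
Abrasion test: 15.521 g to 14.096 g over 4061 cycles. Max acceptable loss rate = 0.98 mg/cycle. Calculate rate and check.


Loss = 15.521 - 14.096 = 1.425 g
Rate = 1.425 g / 4061 cycles x 1000 = 0.351 mg/cycle
Max = 0.98 mg/cycle
Passes: Yes


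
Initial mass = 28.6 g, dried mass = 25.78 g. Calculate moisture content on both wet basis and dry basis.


Wet basis = 9.9%
Dry basis = 10.9%


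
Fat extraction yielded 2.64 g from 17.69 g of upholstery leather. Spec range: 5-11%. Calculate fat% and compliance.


Fat% = 2.64 / 17.69 x 100 = 14.9%
Spec range: 5-11%
Compliant: No


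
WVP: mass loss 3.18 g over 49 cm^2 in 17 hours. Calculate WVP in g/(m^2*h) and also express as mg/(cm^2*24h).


WVP = 38.18 g/(m^2*h)
Daily rate = 91.62 mg/(cm^2*24h)


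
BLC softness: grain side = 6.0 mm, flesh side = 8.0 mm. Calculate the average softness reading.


7.00 mm

Average = (6.0 + 8.0) / 2
Average = 7.00 mm


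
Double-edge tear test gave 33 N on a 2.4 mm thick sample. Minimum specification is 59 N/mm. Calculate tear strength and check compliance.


Tear strength = 13.8 N/mm
Compliant: No


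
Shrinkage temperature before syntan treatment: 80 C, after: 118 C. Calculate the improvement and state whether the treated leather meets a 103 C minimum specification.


Improvement = 38 C
Meets 103 C spec: Yes


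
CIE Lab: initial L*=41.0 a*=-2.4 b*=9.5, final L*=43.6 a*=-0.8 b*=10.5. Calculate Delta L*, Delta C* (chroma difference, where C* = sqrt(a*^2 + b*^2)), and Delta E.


Delta L* = 43.6 - 41.0 = 2.6
C1* = sqrt((-2.4)^2 + (9.5)^2) = 9.798
C2* = sqrt((-0.8)^2 + (10.5)^2) = 10.530
Delta C* = 10.530 - 9.798 = 0.73
Delta E = sqrt((2.6)^2 + (1.6)^2 + (1.0)^2) = 3.21


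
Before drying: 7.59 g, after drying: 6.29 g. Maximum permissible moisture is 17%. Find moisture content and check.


Moisture content = 17.1%
Acceptable: No


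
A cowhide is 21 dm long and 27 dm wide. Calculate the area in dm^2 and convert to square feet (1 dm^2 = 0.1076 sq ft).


567 dm^2
61.01 sq ft

Area = 21 x 27 = 567 dm^2
Conversion: 567 x 0.1076 = 61.01 sq ft


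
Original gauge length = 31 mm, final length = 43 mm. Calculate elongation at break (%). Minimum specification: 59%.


Extension = 43 - 31 = 12 mm
Elongation = 12 / 31 x 100 = 38.7%
Minimum required: 59%
Meets specification: No


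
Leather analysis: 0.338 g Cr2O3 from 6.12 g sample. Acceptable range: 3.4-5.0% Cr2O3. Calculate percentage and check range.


Cr2O3 = 5.52%
Within range: No


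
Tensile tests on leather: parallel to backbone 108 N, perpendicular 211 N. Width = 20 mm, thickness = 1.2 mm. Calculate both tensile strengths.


Area = 20 x 1.2 = 24.0 mm^2
TS (parallel) = 108 / 24.0 = 4.50 N/mm^2
TS (perpendicular) = 211 / 24.0 = 8.79 N/mm^2


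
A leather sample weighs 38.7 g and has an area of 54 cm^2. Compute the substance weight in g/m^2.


Substance weight = mass / area x 10000
SW = 38.7 / 54 x 10000
SW = 7166.7 g/m^2


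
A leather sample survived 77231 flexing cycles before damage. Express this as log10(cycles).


4.89

log10(77231) = 4.89


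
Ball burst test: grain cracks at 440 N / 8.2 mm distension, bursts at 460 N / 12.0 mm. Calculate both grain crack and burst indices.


Crack index = 53.7 N/mm
Burst index = 38.3 N/mm

Crack index = 440 / 8.2 = 53.7 N/mm
Burst index = 460 / 12.0 = 38.3 N/mm


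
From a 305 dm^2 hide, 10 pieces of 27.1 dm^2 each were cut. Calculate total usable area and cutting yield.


Total usable = 10 x 27.1 = 271.0 dm^2
Yield = 271.0 / 305 x 100 = 88.9%


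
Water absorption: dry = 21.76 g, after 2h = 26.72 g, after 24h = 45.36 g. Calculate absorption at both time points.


WA (2h) = (26.72 - 21.76) / 21.76 x 100 = 22.8%
WA (24h) = (45.36 - 21.76) / 21.76 x 100 = 108.5%


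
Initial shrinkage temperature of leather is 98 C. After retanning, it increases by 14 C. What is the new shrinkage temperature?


112 C


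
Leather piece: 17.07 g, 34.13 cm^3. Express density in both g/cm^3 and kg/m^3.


0.500 g/cm^3
500 kg/m^3

Density = 17.07 / 34.13 = 0.500 g/cm^3
Convert: 0.500 x 1000 = 500 kg/m^3


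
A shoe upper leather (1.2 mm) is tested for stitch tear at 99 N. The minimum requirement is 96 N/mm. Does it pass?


STS = 82.5 N/mm
Passes: No

STS = 99 / 1.2 = 82.5 N/mm
Minimum required: 96 N/mm
Passes: No


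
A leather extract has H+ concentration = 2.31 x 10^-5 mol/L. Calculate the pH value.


pH = -log10[H+]
pH = -log10(2.31 x 10^-5) = 4.64


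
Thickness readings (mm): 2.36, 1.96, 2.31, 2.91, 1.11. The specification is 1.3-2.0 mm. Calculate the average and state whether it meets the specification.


Average = 2.13 mm
Within specification: No

Sum = 10.65
Average = 10.65 / 5 = 2.13 mm
Specification range: 1.3 to 2.0 mm
Within spec: No


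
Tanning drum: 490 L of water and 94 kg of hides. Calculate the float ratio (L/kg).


5.2

Float ratio = water / hide weight
Ratio = 490 / 94 = 5.2


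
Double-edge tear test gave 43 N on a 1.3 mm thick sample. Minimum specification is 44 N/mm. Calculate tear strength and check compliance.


Tear strength = 33.1 N/mm
Compliant: No

Tear strength = 43 / 1.3 = 33.1 N/mm
Required minimum = 44 N/mm
Compliant: No


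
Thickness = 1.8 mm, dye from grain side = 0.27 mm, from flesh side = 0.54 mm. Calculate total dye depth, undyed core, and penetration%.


Total dyed = 0.81 mm
Undyed core = 0.99 mm
Penetration = 45.0%

Total dyed = 0.27 + 0.54 = 0.81 mm
Undyed core = 1.8 - 0.81 = 0.99 mm
Penetration = 0.81 / 1.8 x 100 = 45.0%


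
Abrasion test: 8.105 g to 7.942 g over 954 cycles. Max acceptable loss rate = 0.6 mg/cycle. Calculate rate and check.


Rate = 0.171 mg/cycle
Passes: Yes


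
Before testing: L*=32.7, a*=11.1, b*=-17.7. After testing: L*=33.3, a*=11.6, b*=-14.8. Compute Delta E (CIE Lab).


dL = 33.3 - 32.7 = 0.6
da = 11.6 - 11.1 = 0.5
db = -14.8 - (-17.7) = 2.9
dE = sqrt((0.6)^2 + (0.5)^2 + (2.9)^2) = 3.00
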